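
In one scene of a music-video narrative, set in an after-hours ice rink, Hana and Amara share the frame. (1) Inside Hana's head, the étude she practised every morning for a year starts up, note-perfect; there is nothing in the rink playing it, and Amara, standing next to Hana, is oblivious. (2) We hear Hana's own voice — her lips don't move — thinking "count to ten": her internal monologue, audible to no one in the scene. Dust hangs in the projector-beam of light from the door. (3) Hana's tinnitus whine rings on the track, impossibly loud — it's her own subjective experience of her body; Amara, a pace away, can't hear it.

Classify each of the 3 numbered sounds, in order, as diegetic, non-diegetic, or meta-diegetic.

(1) is meta-diegetic: the music is a memory playing inside Hana's mind alone; no real-world source, Amara can't hear it.
Sound (2): Hana's thought-voice: a private mental sound no other character can hear, so meta-diegetic.
Sound (3): point-of-audition from inside Hana's body; not a sound in the room, so meta-diegetic.

meta-diegetic, meta-diegetic, meta-diegetic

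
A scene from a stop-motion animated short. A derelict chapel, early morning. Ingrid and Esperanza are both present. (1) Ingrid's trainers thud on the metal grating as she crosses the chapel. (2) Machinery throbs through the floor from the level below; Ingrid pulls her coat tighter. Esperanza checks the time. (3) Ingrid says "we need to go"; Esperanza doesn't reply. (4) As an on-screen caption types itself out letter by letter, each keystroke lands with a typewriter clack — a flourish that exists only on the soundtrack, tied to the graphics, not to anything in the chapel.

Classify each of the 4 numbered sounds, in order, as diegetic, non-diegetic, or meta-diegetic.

diegetic, diegetic, diegetic, non-diegetic

(1) is diegetic: Ingrid's footsteps are produced in the story world.
(2) it's the actual ambient sound of the location → diegetic.
Sound (3): Ingrid is a character speaking aloud in the scene, so diegetic.
(4) is non-diegetic: sound married to a title/caption — outside the diegesis by definition.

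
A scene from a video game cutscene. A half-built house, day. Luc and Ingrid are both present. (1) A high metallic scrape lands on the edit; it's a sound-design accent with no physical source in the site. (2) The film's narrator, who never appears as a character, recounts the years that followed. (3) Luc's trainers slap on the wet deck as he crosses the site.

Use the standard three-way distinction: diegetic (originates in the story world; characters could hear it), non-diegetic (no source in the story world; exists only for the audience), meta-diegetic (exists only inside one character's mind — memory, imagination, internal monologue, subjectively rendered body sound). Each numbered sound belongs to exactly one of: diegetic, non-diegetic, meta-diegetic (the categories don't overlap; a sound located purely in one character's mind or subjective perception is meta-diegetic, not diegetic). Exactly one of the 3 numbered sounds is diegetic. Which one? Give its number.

(1) is non-diegetic: it's a sound-design accent with no in-world source; no one in the scene can hear it.
(2) is non-diegetic: commentary laid over the scene from outside the fiction.
Sound (3): Luc's footsteps are produced in the story world, so diegetic.
Only (3) is diegetic.

3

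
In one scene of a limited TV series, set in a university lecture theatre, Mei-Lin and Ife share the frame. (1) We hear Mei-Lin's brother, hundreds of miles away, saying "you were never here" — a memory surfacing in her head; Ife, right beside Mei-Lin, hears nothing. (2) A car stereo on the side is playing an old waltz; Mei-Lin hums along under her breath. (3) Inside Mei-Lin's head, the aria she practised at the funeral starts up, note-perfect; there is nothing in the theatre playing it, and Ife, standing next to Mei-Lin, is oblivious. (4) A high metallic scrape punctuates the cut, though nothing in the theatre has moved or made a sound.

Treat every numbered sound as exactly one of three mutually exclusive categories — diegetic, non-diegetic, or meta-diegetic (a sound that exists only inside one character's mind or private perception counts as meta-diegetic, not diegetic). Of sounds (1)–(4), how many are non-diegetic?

(1) the voice is a memory playing only inside Mei-Lin's mind; Ife can't hear it → meta-diegetic.
(2) is diegetic: a car stereo is a physical source in the scene and Mei-Lin reacts to it.
Sound (3): remembered music, private to Mei-Lin — Ife is oblivious because it isn't in the room, so meta-diegetic.
Sound (4): an editorial stinger — it belongs to the cut, not the story world, so non-diegetic.
So 1 of the 4 is non-diegetic: (4).

1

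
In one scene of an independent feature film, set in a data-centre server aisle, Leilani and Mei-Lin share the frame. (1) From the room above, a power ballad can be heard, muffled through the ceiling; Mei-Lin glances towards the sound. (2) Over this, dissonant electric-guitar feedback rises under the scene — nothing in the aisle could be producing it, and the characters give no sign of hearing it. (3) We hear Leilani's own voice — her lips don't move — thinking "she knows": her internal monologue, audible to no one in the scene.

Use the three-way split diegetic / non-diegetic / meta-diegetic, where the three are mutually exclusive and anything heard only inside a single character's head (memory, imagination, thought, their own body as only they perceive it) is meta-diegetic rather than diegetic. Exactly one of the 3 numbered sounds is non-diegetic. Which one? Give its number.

(1) is diegetic: the music has an off-screen but real-world source and a character hears it.
Sound (2): it has no source in the story world and no character can hear it — it's underscore, so non-diegetic.
Sound (3): Leilani's thought-voice: a private mental sound no other character can hear, so meta-diegetic.
Only (2) is non-diegetic.

2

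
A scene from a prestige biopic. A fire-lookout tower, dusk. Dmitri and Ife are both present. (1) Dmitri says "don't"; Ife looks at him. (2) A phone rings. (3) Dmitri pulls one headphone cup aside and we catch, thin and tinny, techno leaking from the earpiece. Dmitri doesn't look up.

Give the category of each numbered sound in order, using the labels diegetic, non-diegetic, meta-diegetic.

Sound (1): Dmitri is a character speaking aloud in the scene, so diegetic.
(2) is diegetic: the sound comes from a phone physically present in the location.
(3) it's leaking from a physical pair of headphones in the scene → diegetic.

diegetic, diegetic, diegetic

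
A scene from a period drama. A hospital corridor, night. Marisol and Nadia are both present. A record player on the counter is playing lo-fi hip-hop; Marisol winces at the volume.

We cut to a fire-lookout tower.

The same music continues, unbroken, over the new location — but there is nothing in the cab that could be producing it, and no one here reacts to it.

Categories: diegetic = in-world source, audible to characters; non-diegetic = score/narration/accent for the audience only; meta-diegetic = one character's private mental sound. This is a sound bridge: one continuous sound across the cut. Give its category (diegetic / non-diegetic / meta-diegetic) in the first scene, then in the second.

Scene one: a record player is an on-screen source and Marisol reacts to it → diegetic.
Scene two: there is no source in the cab and no one hears it — it's now underscore → non-diegetic.

diegetic, non-diegetic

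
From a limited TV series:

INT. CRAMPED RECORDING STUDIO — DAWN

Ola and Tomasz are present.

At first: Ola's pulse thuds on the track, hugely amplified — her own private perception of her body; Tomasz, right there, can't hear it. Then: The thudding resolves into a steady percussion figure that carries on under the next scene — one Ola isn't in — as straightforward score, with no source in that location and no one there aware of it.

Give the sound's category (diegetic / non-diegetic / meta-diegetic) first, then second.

meta-diegetic, non-diegetic

First: it's Ola's subjective body sound, inaudible to Tomasz → meta-diegetic.
Second: detached from Ola and playing as sourceless score over a scene she isn't in — for the audience only → non-diegetic.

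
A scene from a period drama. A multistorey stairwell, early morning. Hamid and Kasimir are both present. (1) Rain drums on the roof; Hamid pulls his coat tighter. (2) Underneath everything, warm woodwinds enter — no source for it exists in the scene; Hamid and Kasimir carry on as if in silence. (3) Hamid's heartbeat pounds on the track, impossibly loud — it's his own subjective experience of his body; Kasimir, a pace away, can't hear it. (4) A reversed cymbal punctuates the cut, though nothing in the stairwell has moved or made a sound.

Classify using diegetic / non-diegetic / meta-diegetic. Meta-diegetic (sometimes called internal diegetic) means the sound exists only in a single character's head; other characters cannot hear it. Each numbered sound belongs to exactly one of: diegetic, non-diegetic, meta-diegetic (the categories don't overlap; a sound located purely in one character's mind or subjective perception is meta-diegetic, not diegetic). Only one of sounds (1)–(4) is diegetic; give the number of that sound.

1

(1) is diegetic: rain is part of the location's real environment.
Sound (2): score with no on-screen or off-screen source; it exists for the audience alone, so non-diegetic.
(3) point-of-audition from inside Hamid's body; not a sound in the room → meta-diegetic.
Sound (4): it's a sound-design accent with no in-world source; no one in the scene can hear it, so non-diegetic.
Only (1) is diegetic.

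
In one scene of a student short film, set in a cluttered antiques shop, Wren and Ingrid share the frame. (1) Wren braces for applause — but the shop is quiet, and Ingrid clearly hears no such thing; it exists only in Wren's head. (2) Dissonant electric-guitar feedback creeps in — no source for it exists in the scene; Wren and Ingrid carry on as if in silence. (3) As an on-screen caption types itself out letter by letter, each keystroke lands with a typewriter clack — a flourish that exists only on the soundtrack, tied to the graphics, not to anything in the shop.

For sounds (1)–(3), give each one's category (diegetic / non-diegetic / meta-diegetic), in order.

Sound (1): the sound is imagined by Wren; nothing in the story world is producing it and Ingrid can't hear it, so meta-diegetic.
(2) is non-diegetic: nothing in the shop produces it and the characters don't hear it — pure soundtrack.
Sound (3): it accompanies on-screen graphics, not anything inside the story world, so non-diegetic.

meta-diegetic, non-diegetic, non-diegetic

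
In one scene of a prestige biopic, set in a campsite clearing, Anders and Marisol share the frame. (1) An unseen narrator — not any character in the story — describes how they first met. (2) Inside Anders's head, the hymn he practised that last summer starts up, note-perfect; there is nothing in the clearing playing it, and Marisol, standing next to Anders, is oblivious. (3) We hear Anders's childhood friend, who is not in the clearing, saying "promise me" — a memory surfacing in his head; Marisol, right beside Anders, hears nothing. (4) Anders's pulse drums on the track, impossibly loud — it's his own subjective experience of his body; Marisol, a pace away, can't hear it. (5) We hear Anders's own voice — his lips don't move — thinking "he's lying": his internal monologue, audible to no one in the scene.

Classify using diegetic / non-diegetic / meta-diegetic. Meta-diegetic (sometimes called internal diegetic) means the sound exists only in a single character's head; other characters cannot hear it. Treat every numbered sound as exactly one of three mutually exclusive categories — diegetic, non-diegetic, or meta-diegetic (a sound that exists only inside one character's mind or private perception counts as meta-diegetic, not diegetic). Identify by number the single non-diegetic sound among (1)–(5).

Sound (1): the narrator exists outside the story world, addressing only the audience, so non-diegetic.
(2) it lives in Anders's subjectivity, not in the clearing → meta-diegetic.
(3) a remembered line, private to Anders — not present in the room, not audible to Marisol → meta-diegetic.
(4) is meta-diegetic: a subjective body sound — Anders's private perception, inaudible to Marisol.
Sound (5): internal monologue — inside Anders's mind, not spoken into the scene, so meta-diegetic.
Only (1) is non-diegetic.

1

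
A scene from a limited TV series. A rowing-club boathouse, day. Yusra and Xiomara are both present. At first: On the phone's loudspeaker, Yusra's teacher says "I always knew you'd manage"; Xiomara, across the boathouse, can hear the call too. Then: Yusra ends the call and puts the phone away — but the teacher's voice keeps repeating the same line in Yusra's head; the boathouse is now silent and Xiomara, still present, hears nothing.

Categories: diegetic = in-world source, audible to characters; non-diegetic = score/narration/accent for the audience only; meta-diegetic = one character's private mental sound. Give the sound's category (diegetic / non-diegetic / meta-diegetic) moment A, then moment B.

Moment A: the loudspeaker is an in-world source; both Yusra and Xiomara hear the call → diegetic.
Moment B: with the phone off, the voice continues only as Yusra's private mental replay — Xiomara can't hear it → meta-diegetic.

diegetic, meta-diegetic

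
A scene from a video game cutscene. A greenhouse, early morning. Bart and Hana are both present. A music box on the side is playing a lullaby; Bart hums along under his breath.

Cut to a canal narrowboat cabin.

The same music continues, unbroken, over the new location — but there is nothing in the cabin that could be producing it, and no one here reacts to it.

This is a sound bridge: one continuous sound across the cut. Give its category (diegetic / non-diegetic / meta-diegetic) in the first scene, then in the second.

Scene one: a music box is an on-screen source and Bart reacts to it → diegetic.
Scene two: there is no source in the cabin and no one hears it — it's now underscore → non-diegetic.

diegetic, non-diegetic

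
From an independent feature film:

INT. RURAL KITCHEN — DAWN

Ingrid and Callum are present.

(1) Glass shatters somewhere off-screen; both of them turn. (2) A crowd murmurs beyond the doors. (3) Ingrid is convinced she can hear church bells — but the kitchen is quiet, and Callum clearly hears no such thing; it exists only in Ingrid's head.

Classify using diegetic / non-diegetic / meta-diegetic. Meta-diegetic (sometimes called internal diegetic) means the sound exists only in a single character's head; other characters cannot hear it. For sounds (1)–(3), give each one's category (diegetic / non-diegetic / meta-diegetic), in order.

diegetic, diegetic, meta-diegetic

(1) is diegetic: the sound comes from glass physically present in the location.
Sound (2): a crowd is part of the location's real environment, so diegetic.
Sound (3): the sound is imagined by Ingrid; nothing in the story world is producing it and Callum can't hear it, so meta-diegetic.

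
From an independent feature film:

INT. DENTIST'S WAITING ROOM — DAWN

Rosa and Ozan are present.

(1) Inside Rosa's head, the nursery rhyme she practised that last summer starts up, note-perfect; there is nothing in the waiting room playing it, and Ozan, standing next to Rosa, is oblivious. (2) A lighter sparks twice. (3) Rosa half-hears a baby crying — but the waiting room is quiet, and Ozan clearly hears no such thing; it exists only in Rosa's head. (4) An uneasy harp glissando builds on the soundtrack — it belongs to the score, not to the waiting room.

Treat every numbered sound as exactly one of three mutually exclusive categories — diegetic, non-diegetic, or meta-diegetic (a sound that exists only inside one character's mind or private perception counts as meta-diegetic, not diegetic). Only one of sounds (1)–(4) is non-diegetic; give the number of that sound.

4

Sound (1): remembered music, private to Rosa — Ozan is oblivious because it isn't in the room, so meta-diegetic.
(2) the sound comes from a lighter physically present in the location → diegetic.
(3) is meta-diegetic: Rosa alone 'hears' it — an imagined sound, not present in the space.
Sound (4): nothing in the waiting room produces it and the characters don't hear it — pure soundtrack, so non-diegetic.
Only (4) is non-diegetic.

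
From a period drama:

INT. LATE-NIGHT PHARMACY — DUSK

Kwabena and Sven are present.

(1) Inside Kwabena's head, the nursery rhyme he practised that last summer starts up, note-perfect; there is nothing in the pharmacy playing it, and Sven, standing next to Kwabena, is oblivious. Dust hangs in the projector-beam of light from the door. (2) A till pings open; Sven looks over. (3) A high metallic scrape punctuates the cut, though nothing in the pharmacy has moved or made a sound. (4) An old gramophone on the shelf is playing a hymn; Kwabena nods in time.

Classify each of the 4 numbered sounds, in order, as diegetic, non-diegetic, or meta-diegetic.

(1) it lives in Kwabena's subjectivity, not in the pharmacy → meta-diegetic.
Sound (2): a till is a real object/event in the scene's world, so diegetic.
(3) an editorial stinger — it belongs to the cut, not the story world → non-diegetic.
(4) the music comes from an on-screen device that Kwabena responds to → diegetic.

meta-diegetic, diegetic, non-diegetic, diegetic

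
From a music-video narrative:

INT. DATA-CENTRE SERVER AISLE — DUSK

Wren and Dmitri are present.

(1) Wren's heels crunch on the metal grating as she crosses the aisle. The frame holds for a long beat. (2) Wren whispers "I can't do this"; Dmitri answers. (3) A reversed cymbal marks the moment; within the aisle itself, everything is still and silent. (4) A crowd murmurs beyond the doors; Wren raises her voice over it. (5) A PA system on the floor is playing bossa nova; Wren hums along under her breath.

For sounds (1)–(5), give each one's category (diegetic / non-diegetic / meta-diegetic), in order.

diegetic, diegetic, non-diegetic, diegetic, diegetic

(1) is diegetic: Wren's footsteps are produced in the story world.
(2) is diegetic: Wren is a character speaking aloud in the scene.
Sound (3): an editorial stinger — it belongs to the cut, not the story world, so non-diegetic.
(4) is diegetic: a crowd is part of the location's real environment.
(5) is diegetic: source music from a PA system, which exists in the story world.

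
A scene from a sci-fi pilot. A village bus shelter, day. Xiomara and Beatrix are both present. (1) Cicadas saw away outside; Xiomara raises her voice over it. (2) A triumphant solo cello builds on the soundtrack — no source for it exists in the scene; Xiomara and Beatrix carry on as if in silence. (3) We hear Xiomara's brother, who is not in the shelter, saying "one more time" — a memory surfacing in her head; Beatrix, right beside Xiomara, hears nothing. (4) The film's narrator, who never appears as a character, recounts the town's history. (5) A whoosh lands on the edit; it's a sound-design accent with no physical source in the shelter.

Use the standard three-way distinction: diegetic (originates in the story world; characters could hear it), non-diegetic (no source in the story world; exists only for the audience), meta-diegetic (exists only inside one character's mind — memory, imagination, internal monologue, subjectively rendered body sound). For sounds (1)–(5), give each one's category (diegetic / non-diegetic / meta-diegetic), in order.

(1) is diegetic: ambient/room sound belonging to the story's physical space.
(2) is non-diegetic: it has no source in the story world and no character can hear it — it's underscore.
(3) it's Xiomara's recollection rendered as sound; the other character can't hear it → meta-diegetic.
(4) is non-diegetic: the narrator exists outside the story world, addressing only the audience.
Sound (5): it's a sound-design accent with no in-world source; no one in the scene can hear it, so non-diegetic.

diegetic, non-diegetic, meta-diegetic, non-diegetic, non-diegetic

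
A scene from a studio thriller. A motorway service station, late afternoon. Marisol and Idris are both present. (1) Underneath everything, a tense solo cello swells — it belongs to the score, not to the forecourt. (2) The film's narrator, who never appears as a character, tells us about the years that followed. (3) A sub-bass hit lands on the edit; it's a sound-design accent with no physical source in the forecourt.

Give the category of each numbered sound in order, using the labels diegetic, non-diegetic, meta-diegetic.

Sound (1): score with no on-screen or off-screen source; it exists for the audience alone, so non-diegetic.
(2) is non-diegetic: the narrator exists outside the story world, addressing only the audience.
(3) is non-diegetic: it's a sound-design accent with no in-world source; no one in the scene can hear it.

non-diegetic, non-diegetic, non-diegetic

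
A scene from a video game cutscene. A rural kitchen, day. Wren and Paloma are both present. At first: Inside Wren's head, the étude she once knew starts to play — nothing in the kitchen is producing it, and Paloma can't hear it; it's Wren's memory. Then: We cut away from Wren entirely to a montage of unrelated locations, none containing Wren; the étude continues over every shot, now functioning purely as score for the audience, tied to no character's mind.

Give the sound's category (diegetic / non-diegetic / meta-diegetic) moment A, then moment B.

Moment A: the music lives inside Wren's mind alone; Paloma can't hear it → meta-diegetic.
Moment B: once it plays over shots Wren isn't in, detached from any character's subjectivity, it's conventional underscore → non-diegetic.

meta-diegetic, non-diegetic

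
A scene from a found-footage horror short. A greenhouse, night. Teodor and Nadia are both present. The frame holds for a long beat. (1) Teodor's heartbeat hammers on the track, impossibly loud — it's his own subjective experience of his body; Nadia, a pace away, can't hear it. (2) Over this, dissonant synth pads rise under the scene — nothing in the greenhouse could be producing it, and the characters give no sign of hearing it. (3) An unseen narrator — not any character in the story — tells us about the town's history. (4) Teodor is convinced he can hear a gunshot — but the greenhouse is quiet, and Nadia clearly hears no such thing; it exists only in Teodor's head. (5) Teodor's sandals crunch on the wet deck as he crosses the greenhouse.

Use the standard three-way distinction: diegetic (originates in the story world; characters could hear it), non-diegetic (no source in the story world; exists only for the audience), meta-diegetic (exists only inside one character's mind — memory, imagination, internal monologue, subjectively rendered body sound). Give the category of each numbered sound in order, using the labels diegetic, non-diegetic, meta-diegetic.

meta-diegetic, non-diegetic, non-diegetic, meta-diegetic, diegetic

(1) a subjective body sound — Teodor's private perception, inaudible to Nadia → meta-diegetic.
(2) score with no on-screen or off-screen source; it exists for the audience alone → non-diegetic.
(3) is non-diegetic: the narrator exists outside the story world, addressing only the audience.
(4) the sound is imagined by Teodor; nothing in the story world is producing it and Nadia can't hear it → meta-diegetic.
(5) it's the physical sound of Teodor moving in the space → diegetic.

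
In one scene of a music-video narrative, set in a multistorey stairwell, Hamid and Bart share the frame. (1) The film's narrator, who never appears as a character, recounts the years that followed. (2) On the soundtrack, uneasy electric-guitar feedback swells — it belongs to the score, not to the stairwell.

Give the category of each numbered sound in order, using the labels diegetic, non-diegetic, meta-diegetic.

(1) external voice-over — not a character, not heard by anyone in the scene → non-diegetic.
(2) is non-diegetic: score with no on-screen or off-screen source; it exists for the audience alone.

non-diegetic, non-diegetic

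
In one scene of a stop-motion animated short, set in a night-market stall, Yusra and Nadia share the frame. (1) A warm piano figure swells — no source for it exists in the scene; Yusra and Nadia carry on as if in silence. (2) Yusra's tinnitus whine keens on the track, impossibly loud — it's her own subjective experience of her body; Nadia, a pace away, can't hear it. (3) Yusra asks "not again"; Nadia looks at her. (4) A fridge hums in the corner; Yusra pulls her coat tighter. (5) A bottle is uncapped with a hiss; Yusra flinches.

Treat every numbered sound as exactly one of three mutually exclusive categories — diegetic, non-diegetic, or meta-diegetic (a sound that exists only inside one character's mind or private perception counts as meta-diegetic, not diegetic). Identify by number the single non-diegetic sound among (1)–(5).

1

Sound (1): it has no source in the story world and no character can hear it — it's underscore, so non-diegetic.
Sound (2): a subjective body sound — Yusra's private perception, inaudible to Nadia, so meta-diegetic.
(3) spoken by a character present in the story world → diegetic.
(4) is diegetic: ambient/room sound belonging to the story's physical space.
(5) a bottle is a real object/event in the scene's world → diegetic.
Only (1) is non-diegetic.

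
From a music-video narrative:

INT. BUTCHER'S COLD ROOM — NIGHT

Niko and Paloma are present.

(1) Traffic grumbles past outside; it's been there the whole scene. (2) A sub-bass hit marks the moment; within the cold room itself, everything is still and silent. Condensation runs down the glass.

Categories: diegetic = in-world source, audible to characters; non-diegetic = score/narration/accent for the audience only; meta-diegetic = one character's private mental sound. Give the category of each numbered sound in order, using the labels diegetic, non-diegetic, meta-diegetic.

diegetic, non-diegetic

Sound (1): traffic is part of the location's real environment, so diegetic.
(2) is non-diegetic: it's a sound-design accent with no in-world source; no one in the scene can hear it.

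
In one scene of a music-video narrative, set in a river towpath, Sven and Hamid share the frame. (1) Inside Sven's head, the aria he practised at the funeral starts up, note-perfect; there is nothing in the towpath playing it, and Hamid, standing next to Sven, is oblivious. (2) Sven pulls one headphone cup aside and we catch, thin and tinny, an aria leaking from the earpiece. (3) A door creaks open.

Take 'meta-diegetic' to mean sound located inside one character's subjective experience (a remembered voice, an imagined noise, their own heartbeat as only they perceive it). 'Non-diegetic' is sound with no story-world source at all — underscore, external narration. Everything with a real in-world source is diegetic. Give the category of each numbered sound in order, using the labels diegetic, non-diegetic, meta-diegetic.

(1) remembered music, private to Sven — Hamid is oblivious because it isn't in the room → meta-diegetic.
Sound (2): it's leaking from a physical pair of headphones in the scene, so diegetic.
(3) is diegetic: a door is a real object/event in the scene's world.

meta-diegetic, diegetic, diegetic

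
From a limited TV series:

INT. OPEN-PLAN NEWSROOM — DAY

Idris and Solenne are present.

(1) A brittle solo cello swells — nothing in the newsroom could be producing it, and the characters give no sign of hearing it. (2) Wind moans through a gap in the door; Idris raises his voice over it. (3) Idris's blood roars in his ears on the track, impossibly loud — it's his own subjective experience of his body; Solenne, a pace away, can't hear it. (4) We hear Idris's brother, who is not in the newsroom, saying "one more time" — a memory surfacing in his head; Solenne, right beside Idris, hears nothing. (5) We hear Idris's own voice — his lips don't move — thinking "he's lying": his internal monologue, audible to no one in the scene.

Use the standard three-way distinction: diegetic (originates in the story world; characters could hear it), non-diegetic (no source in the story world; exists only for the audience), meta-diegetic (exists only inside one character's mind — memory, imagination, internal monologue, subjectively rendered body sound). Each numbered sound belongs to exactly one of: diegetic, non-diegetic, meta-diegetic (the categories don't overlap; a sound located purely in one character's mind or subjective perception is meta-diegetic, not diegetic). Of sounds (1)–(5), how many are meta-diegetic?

(1) nothing in the newsroom produces it and the characters don't hear it — pure soundtrack → non-diegetic.
(2) ambient/room sound belonging to the story's physical space → diegetic.
Sound (3): a subjective body sound — Idris's private perception, inaudible to Solenne, so meta-diegetic.
(4) is meta-diegetic: a remembered line, private to Idris — not present in the room, not audible to Solenne.
(5) it's Idris's unspoken thought, heard only by the audience via his subjectivity → meta-diegetic.
So 3 of the 5 are meta-diegetic: (3), (4), (5).

3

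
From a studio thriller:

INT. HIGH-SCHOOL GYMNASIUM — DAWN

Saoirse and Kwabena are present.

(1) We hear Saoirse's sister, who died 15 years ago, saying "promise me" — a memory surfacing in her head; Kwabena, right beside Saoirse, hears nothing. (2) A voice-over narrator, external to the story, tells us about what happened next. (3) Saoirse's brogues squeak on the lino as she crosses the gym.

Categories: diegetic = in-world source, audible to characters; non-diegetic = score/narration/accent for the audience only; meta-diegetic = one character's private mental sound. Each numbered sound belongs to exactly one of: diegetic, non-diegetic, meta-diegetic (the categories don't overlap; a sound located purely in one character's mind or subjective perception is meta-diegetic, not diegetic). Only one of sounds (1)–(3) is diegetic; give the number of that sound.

3

(1) the voice is a memory playing only inside Saoirse's mind; Kwabena can't hear it → meta-diegetic.
Sound (2): the narrator exists outside the story world, addressing only the audience, so non-diegetic.
(3) a character's body making contact with the set — an in-world sound → diegetic.
Only (3) is diegetic.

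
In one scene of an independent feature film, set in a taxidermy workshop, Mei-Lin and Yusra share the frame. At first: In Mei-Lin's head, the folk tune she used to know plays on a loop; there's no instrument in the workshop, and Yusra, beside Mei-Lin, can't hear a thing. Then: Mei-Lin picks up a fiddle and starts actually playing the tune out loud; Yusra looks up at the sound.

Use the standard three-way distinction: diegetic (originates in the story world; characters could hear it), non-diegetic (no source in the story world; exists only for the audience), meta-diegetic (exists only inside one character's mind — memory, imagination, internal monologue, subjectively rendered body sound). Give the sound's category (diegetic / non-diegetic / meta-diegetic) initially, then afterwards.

meta-diegetic, diegetic

Initially: the tune exists only as Mei-Lin's private memory; Yusra can't hear it → meta-diegetic.
Afterwards: Mei-Lin is now producing it live on a fiddle, in the room, and Yusra hears it → diegetic.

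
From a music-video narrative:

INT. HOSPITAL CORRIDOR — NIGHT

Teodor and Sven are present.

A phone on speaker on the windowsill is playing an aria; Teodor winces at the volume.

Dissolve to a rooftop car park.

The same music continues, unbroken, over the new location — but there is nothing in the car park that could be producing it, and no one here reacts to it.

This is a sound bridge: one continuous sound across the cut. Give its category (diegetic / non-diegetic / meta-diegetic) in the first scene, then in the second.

Scene one: a phone on speaker is an on-screen source and Teodor reacts to it → diegetic.
Scene two: there is no source in the car park and no one hears it — it's now underscore → non-diegetic.

diegetic, non-diegetic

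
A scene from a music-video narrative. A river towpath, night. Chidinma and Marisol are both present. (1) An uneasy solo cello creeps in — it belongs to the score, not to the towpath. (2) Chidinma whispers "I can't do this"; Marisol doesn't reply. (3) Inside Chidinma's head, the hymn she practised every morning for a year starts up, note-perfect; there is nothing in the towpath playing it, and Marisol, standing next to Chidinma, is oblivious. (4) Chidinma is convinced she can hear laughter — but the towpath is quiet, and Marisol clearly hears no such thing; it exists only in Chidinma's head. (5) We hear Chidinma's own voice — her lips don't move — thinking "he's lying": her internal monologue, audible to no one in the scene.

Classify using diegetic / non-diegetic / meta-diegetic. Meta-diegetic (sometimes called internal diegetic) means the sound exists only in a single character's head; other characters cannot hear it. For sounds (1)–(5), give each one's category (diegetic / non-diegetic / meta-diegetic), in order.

non-diegetic, diegetic, meta-diegetic, meta-diegetic, meta-diegetic

(1) is non-diegetic: score with no on-screen or off-screen source; it exists for the audience alone.
(2) is diegetic: on-screen dialogue — Chidinma speaks and Marisol is there to hear.
Sound (3): the music is a memory playing inside Chidinma's mind alone; no real-world source, Marisol can't hear it, so meta-diegetic.
(4) subjective to Chidinma: the towpath is silent and Marisol hears nothing → meta-diegetic.
(5) is meta-diegetic: Chidinma's thought-voice: a private mental sound no other character can hear.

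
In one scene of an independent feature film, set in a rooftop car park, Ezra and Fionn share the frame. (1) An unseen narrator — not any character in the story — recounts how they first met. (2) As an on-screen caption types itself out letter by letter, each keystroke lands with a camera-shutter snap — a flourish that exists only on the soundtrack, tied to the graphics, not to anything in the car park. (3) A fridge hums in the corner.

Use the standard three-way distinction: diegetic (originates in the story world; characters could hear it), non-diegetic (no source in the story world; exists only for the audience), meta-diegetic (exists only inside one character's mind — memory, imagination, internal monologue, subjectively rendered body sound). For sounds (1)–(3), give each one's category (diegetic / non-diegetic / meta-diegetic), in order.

non-diegetic, non-diegetic, diegetic

Sound (1): the narrator exists outside the story world, addressing only the audience, so non-diegetic.
(2) is non-diegetic: sound married to a title/caption — outside the diegesis by definition.
(3) is diegetic: a fridge is part of the location's real environment.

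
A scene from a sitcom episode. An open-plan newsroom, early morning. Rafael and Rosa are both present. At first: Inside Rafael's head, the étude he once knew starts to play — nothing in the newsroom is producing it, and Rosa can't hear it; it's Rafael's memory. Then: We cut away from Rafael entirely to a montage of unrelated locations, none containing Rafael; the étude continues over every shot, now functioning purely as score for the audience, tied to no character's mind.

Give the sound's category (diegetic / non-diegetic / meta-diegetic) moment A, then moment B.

meta-diegetic, non-diegetic

Moment A: the music lives inside Rafael's mind alone; Rosa can't hear it → meta-diegetic.
Moment B: once it plays over shots Rafael isn't in, detached from any character's subjectivity, it's conventional underscore → non-diegetic.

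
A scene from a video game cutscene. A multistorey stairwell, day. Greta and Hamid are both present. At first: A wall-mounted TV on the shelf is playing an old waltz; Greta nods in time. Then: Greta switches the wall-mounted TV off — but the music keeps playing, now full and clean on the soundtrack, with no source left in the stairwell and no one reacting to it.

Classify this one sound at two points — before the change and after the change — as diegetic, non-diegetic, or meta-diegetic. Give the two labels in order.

Before the change: a wall-mounted TV is a real in-scene source and Greta reacts to it → diegetic.
After the change: there is no longer any in-world source and no one can hear it — it has become underscore → non-diegetic.

diegetic, non-diegetic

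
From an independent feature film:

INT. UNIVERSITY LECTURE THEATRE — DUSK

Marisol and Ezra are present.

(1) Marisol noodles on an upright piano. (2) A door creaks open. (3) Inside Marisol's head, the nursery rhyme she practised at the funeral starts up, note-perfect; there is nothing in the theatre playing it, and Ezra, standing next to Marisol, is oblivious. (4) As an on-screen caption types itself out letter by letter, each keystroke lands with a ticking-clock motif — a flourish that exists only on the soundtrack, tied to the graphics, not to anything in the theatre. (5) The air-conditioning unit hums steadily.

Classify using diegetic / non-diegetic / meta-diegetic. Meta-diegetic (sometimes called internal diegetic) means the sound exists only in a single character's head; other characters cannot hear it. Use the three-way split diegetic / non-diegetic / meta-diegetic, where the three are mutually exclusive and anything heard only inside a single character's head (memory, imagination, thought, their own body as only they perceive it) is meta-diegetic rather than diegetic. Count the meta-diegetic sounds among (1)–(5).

1

Sound (1): Marisol is producing the music live, in the story world, so diegetic.
(2) is diegetic: the sound comes from a door physically present in the location.
(3) remembered music, private to Marisol — Ezra is oblivious because it isn't in the room → meta-diegetic.
(4) it accompanies on-screen graphics, not anything inside the story world → non-diegetic.
(5) is diegetic: ambient/room sound belonging to the story's physical space.
So 1 of the 5 is meta-diegetic: (3).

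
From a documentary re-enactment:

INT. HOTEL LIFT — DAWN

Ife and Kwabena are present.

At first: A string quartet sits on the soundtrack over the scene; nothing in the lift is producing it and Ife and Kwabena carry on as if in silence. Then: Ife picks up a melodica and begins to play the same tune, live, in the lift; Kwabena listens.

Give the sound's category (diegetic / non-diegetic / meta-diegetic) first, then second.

First: no in-world source exists and no character can hear it — underscore → non-diegetic.
Second: a melodica is now a real source in the story world and the characters hear it → diegetic.

non-diegetic, diegetic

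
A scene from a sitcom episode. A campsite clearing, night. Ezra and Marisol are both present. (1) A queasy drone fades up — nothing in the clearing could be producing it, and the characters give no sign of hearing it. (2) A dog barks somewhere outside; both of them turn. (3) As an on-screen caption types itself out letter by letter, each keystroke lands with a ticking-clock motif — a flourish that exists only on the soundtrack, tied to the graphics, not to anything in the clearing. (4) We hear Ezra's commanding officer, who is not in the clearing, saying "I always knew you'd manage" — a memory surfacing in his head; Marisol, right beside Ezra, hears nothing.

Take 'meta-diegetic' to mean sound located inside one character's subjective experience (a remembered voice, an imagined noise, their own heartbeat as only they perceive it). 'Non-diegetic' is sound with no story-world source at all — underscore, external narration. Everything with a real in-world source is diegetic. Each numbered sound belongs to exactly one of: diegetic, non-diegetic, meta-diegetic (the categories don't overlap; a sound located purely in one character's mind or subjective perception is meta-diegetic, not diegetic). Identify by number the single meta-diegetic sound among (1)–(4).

4

(1) is non-diegetic: it has no source in the story world and no character can hear it — it's underscore.
Sound (2): the sound comes from a dog physically present in the location, so diegetic.
Sound (3): the caption isn't part of the story world, so neither is the sound tied to it, so non-diegetic.
(4) is meta-diegetic: it's Ezra's recollection rendered as sound; the other character can't hear it.
Only (4) is meta-diegetic.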